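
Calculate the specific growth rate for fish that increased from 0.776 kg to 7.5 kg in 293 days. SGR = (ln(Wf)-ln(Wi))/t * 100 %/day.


ln(W_f) = ln(7.5) = 2.014903
ln(W_i) = ln(0.776) = -0.25360276
ln(W_f) - ln(W_i) = 2.014903 - -0.25360276 = 2.2685058
SGR = 2.2685058 / 293 * 100 = 0.774234 %/day

0.774234 %/day


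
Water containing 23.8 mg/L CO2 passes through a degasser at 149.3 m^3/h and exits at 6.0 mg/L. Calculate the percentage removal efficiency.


CO2_out / CO2_in = 6.0 / 23.8 = 0.25210084
Fraction remaining = 0.25210084
efficiency = (1 - 0.25210084) * 100 = 74.7899 %

74.7899 %


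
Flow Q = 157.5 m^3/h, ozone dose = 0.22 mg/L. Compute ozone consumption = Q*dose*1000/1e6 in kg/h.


O3 demand (mg/h) = Q * dose * 1000 = 157.5 * 0.22 * 1000 = 34650 mg/h
Convert mg to kg: 34650 / 1e6 = 0.03465 kg/h

0.03465 kg/h


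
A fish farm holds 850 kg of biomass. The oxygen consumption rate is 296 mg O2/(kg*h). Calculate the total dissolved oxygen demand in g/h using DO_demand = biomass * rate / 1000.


Total O2 consumption (mg/h) = 850 kg * 296 mg/(kg*h) = 251600 mg/h
Convert to g/h: 251600 / 1000 = 251.6 g/h

251.6 g/h


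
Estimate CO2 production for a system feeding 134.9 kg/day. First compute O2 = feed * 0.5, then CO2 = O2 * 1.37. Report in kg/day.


O2 = 134.9 * 0.5 = 67.45
CO2 = 67.45 * 1.37 = 92.4065

92.4065 kg/day


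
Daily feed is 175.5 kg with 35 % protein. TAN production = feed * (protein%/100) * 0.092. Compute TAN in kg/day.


Protein in feed = 175.5 * 35/100 = 61.425 kg/day
TAN = protein * 0.092 = 61.425 * 0.092 = 5.6511 kg/day

5.6511 kg/day


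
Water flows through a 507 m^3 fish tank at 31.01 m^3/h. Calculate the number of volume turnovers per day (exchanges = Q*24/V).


Daily flow volume = 31.01 m^3/h * 24 h = 744.24 m^3/day
Exchanges = daily flow / tank volume = 744.24 / 507 = 1.46793 exchanges/day

1.46793 exchanges/day


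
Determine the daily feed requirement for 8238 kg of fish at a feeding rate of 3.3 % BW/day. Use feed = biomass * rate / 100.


Feeding rate fraction = 3.3% / 100 = 0.033
Daily feed = 8238 kg * 0.033 = 271.854 kg/day

271.854 kg/day


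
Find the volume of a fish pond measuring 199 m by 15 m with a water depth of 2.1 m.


Base area = L * W = 199 * 15 = 2985 m^2
Volume = area * depth = 2985 * 2.1 = 6268.5 m^3

6268.5 m^3


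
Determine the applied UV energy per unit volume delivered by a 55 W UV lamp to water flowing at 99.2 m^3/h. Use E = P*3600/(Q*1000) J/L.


Energy delivered per hour = 55 W * 3600 s = 198000 J/h
Volume treated per hour = 99.2 m^3/h * 1000 = 99200 L/h
dose = 198000 / 99200 = 1.99597 J/L

1.99597 J/L


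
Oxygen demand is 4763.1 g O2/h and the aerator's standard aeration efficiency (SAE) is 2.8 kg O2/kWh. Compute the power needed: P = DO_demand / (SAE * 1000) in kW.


SAE in g O2/kWh = 2.8 * 1000 = 2800 g/kWh
P = DO_demand / SAE_g = 4763.1 / 2800 = 1.70111 kW

1.70111 kW


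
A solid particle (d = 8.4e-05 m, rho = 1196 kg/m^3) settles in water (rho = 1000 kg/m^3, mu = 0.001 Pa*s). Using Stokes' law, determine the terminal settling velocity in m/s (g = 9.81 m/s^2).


Density difference: rho_p - rho_f = 1196 - 1000 = 196 kg/m^3
d^2 = (8.4e-05)^2 = 7.056e-09 m^2
Numerator = (rho_p - rho_f) * g * d^2 = 196 * 9.81 * 7.056e-09 = 1.3566995e-05
Denominator = 18 * mu = 18 * 0.001 = 0.018
v_s = 1.3566995e-05 / 0.018 = 7.53722e-04 m/s
Check: Re = rho_f * v_s * d / mu = 1000 * 7.53722e-04 * 8.4e-05 / 0.001 = 0.0633 < 1, so Stokes' law applies.

7.53722e-04 m/s


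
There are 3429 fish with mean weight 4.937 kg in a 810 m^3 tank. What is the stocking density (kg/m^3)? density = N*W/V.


Total biomass = 3429 fish * 4.937 kg = 16928.973 kg
Density = total biomass / volume = 16928.973 / 810 = 20.9 kg/m^3

20.9 kg/m^3


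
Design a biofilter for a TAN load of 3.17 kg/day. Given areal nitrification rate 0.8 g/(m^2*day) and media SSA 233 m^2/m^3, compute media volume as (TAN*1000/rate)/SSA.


A = 3.17*1000 / 0.8 = 3962.5 m^2
V = 3962.5 / 233 = 17.0064

17.0064 m^3


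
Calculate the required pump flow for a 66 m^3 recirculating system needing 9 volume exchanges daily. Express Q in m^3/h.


Daily recirculation volume = 66 m^3 * 9 = 594 m^3/day
Flow rate Q = daily volume / 24 h = 594 / 24 = 24.75 m^3/h

24.75 m^3/h


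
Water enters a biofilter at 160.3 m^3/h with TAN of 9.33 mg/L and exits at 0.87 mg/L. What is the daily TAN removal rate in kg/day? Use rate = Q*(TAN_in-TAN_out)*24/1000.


Concentration drop: TAN_in - TAN_out = 9.33 - 0.87 = 8.46 mg/L
Hourly TAN removed = Q * dTAN = 160.3 m^3/h * 8.46 mg/L = 1356.138 g/h  (m^3/h * mg/L = g/h)
Daily TAN removed = 1356.138 * 24 = 32547.312 g/day
Convert to kg/day: 32547.312 / 1000 = 32.547312 kg/day

32.547312 kg/day


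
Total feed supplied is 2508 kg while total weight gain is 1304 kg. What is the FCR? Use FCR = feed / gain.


FCR = feed consumed / weight gained
FCR = 2508 kg / 1304 kg = 1.92331

1.92331


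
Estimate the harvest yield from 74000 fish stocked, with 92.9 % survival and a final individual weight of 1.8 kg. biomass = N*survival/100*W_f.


Survivors = 74000 * 92.9/100 = 68746 fish
Harvest biomass = survivors * W_f = 68746 * 1.8 = 123742.8 kg

123742.8 kg


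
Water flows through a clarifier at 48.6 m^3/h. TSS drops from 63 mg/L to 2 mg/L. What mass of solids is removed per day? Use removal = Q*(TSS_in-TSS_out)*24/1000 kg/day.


Concentration drop: TSS_in - TSS_out = 63 - 2 = 61 mg/L
Hourly solids removed = Q * dTSS = 48.6 m^3/h * 61 mg/L = 2964.6 g/h  (m^3/h * mg/L = g/h)
Daily solids removed = 2964.6 * 24 = 71150.4 g/day
Convert g to kg: 71150.4 / 1000 = 71.1504 kg/day

71.1504 kg/day


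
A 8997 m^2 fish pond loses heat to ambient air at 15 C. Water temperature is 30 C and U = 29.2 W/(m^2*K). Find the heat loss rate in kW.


Temperature difference dT = 30 - 15 = 15 K
Heat loss (W) = U * A * dT = 29.2 * 8997 * 15 = 3940686 W
Convert to kW: 3940686 / 1000 = 3940.686 kW

3940.686 kW


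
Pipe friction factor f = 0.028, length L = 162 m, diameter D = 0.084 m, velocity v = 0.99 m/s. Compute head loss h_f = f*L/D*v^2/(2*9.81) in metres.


v^2 = 0.99^2 = 0.9801 m^2/s^2
L/D = 162/0.084 = 1928.5714
h_f = f*(L/D)*v^2/(2g) = 0.028 * 1928.5714 * 0.9801 / 19.62 = 2.69752 m

2.69752 m


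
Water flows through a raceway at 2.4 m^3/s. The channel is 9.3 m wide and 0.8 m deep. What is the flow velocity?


Cross-sectional area = W * d = 9.3 * 0.8 = 7.44 m^2
Velocity = Q / A = 2.4 / 7.44 = 0.322581 m/s

0.322581 m/s


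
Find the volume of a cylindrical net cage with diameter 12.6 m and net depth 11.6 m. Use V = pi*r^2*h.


r = d/2 = 12.6/2 = 6.3 m
Base area = pi*r^2 = pi*6.3^2 = 124.68981 m^2
Volume = 124.68981 * 11.6 = 1446.4 m^3

1446.4 m^3


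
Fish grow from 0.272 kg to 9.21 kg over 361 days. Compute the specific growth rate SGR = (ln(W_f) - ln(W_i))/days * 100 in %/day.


ln(W_f) = ln(9.21) = 2.2202899
ln(W_i) = ln(0.272) = -1.3019532
ln(W_f) - ln(W_i) = 2.2202899 - -1.3019532 = 3.5222431
SGR = 3.5222431 / 361 * 100 = 0.975691 %/day

0.975691 %/day


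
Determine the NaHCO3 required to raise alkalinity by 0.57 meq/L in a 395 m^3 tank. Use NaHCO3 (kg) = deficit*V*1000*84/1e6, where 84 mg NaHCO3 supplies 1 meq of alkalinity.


Tank volume in L = 395 m^3 * 1000 = 395000 L
Total meq required = 0.57 meq/L * 395000 L = 225150 meq
NaHCO3 mass = 225150 meq * 84 mg/meq / 1e6 = 18.9126 kg

18.9126 kg


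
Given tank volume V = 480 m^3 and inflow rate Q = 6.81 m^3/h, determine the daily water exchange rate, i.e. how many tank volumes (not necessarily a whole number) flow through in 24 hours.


Daily flow volume = 6.81 m^3/h * 24 h = 163.44 m^3/day
Exchanges = daily flow / tank volume = 163.44 / 480 = 0.3405 exchanges/day

0.3405 exchanges/day


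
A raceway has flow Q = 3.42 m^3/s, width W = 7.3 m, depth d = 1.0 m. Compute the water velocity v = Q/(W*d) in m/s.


Cross-sectional area = W * d = 7.3 * 1.0 = 7.3 m^2
Velocity = Q / A = 3.42 / 7.3 = 0.468493 m/s

0.468493 m/s


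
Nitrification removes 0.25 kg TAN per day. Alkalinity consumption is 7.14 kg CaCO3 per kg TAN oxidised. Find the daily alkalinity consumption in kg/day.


Alkalinity factor: 7.14 kg CaCO3 consumed per kg TAN nitrified
alk = 0.25 kg TAN * 7.14 = 1.785 kg CaCO3/day

1.785 kg CaCO3/day


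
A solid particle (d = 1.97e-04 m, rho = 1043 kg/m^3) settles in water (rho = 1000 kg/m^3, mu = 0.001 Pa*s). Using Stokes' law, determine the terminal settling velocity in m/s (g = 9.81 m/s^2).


Density difference: rho_p - rho_f = 1043 - 1000 = 43 kg/m^3
d^2 = (1.97e-04)^2 = 3.8809e-08 m^2
Numerator = (rho_p - rho_f) * g * d^2 = 43 * 9.81 * 3.8809e-08 = 1.63708e-05
Denominator = 18 * mu = 18 * 0.001 = 0.018
v_s = 1.63708e-05 / 0.018 = 9.09489e-04 m/s
Check: Re = rho_f * v_s * d / mu = 1000 * 9.09489e-04 * 1.97e-04 / 0.001 = 0.179 < 1, so Stokes' law applies.

9.09489e-04 m/s


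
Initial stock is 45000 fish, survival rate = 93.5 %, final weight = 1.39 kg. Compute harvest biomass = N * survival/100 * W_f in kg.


Survivors = 45000 * 93.5/100 = 42075 fish
Harvest biomass = survivors * W_f = 42075 * 1.39 = 58484.25 kg

58484.25 kg


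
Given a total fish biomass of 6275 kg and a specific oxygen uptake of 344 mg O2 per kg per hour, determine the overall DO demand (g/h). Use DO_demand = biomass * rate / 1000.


Total O2 consumption (mg/h) = 6275 kg * 344 mg/(kg*h) = 2158600 mg/h
Convert to g/h: 2158600 / 1000 = 2158.6 g/h

2158.6 g/h


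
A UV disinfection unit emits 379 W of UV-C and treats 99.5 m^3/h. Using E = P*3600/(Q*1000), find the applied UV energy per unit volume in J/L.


Energy delivered per hour = 379 W * 3600 s = 1364400 J/h
Volume treated per hour = 99.5 m^3/h * 1000 = 99500 L/h
dose = 1364400 / 99500 = 13.7126 J/L

13.7126 J/L


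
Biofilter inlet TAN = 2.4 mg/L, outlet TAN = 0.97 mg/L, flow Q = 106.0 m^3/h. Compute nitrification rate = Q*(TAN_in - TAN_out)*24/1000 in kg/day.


Concentration drop: TAN_in - TAN_out = 2.4 - 0.97 = 1.43 mg/L
Hourly TAN removed = Q * dTAN = 106.0 m^3/h * 1.43 mg/L = 151.58 g/h  (m^3/h * mg/L = g/h)
Daily TAN removed = 151.58 * 24 = 3637.92 g/day
Convert to kg/day: 3637.92 / 1000 = 3.63792 kg/day

3.63792 kg/day


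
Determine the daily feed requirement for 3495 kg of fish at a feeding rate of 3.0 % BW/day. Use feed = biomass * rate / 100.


Feeding rate fraction = 3.0% / 100 = 0.03
Daily feed = 3495 kg * 0.03 = 104.85 kg/day

104.85 kg/day


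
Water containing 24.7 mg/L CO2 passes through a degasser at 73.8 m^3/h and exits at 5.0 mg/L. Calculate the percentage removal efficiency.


CO2_out / CO2_in = 5.0 / 24.7 = 0.20242915
Fraction remaining = 0.20242915
efficiency = (1 - 0.20242915) * 100 = 79.7571 %

79.7571 %


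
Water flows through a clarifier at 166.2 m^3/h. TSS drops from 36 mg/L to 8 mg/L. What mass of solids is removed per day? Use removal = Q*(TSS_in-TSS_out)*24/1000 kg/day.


Concentration drop: TSS_in - TSS_out = 36 - 8 = 28 mg/L
Hourly solids removed = Q * dTSS = 166.2 m^3/h * 28 mg/L = 4653.6 g/h  (m^3/h * mg/L = g/h)
Daily solids removed = 4653.6 * 24 = 111686.4 g/day
Convert g to kg: 111686.4 / 1000 = 111.6864 kg/day

111.6864 kg/day


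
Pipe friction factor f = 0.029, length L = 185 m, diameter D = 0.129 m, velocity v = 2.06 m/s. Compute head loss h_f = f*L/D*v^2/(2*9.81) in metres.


v^2 = 2.06^2 = 4.2436 m^2/s^2
L/D = 185/0.129 = 1434.1085
h_f = f*(L/D)*v^2/(2g) = 0.029 * 1434.1085 * 4.2436 / 19.62 = 8.9953 m

8.9953 m


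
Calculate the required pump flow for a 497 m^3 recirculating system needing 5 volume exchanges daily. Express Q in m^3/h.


Daily recirculation volume = 497 m^3 * 5 = 2485 m^3/day
Flow rate Q = daily volume / 24 h = 2485 / 24 = 103.542 m^3/h

103.542 m^3/h


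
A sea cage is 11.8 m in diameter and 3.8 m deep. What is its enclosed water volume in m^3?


r = d/2 = 11.8/2 = 5.9 m
Base area = pi*r^2 = pi*5.9^2 = 109.35884 m^2
Volume = 109.35884 * 3.8 = 415.564 m^3

415.564 m^3


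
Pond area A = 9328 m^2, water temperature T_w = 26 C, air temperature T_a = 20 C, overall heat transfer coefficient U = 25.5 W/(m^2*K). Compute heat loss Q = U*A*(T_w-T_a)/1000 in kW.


Temperature difference dT = 26 - 20 = 6 K
Heat loss (W) = U * A * dT = 25.5 * 9328 * 6 = 1427184 W
Convert to kW: 1427184 / 1000 = 1427.184 kW

1427.184 kW


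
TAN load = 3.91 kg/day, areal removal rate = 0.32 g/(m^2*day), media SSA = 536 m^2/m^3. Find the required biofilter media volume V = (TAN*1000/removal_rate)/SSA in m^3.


A = 3.91*1000 / 0.32 = 12218.75 m^2
V = 12218.75 / 536 = 22.7962

22.7962 m^3


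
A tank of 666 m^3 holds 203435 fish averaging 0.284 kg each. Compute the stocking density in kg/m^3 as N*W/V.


Total biomass = 203435 fish * 0.284 kg = 57775.54 kg
Density = total biomass / volume = 57775.54 / 666 = 86.7501 kg/m^3

86.7501 kg/m^3


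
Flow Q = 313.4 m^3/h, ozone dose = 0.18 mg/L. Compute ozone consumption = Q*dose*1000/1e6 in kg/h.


O3 demand (mg/h) = Q * dose * 1000 = 313.4 * 0.18 * 1000 = 56412 mg/h
Convert mg to kg: 56412 / 1e6 = 0.056412 kg/h

0.056412 kg/h


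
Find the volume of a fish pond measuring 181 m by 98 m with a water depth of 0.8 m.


Base area = L * W = 181 * 98 = 17738 m^2
Volume = area * depth = 17738 * 0.8 = 14190.4 m^3

14190.4 m^3


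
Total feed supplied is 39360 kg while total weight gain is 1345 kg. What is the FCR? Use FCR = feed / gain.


FCR = feed consumed / weight gained
FCR = 39360 kg / 1345 kg = 29.2639

29.2639


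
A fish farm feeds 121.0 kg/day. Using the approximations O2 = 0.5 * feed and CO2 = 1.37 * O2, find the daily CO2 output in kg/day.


O2 = 121.0 * 0.5 = 60.5
CO2 = 60.5 * 1.37 = 82.885

82.885 kg/day


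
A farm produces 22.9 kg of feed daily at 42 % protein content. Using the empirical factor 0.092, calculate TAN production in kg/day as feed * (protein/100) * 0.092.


Protein in feed = 22.9 * 42/100 = 9.618 kg/day
TAN = protein * 0.092 = 9.618 * 0.092 = 0.884856 kg/day

0.884856 kg/day


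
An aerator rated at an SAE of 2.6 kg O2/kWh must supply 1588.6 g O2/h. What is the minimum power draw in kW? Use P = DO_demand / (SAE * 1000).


SAE in g O2/kWh = 2.6 * 1000 = 2600 g/kWh
P = DO_demand / SAE_g = 1588.6 / 2600 = 0.611 kW

0.611 kW


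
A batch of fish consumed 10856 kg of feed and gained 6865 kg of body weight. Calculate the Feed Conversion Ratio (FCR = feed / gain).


FCR = feed consumed / weight gained
FCR = 10856 kg / 6865 kg = 1.58135

1.58135


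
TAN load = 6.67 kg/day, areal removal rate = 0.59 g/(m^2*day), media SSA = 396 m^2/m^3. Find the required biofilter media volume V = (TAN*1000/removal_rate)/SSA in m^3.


A = 6.67*1000 / 0.59 = 11305.085 m^2
V = 11305.085 / 396 = 28.5482

28.5482 m^3


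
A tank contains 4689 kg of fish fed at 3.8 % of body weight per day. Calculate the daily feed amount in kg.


Feeding rate fraction = 3.8% / 100 = 0.038
Daily feed = 4689 kg * 0.038 = 178.182 kg/day

178.182 kg/day


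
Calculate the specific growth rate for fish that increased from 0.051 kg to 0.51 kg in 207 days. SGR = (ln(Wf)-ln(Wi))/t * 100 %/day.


ln(W_f) = ln(0.51) = -0.67334455
ln(W_i) = ln(0.051) = -2.9759296
ln(W_f) - ln(W_i) = -0.67334455 - -2.9759296 = 2.3025851
SGR = 2.3025851 / 207 * 100 = 1.11236 %/day

1.11236 %/day


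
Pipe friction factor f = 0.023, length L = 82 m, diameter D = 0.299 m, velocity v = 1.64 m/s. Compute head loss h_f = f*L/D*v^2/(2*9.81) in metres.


v^2 = 1.64^2 = 2.6896 m^2/s^2
L/D = 82/0.299 = 274.24749
h_f = f*(L/D)*v^2/(2g) = 0.023 * 274.24749 * 2.6896 / 19.62 = 0.864688 m

0.864688 m


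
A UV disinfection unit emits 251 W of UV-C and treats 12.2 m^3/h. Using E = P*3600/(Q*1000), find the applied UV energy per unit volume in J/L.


Energy delivered per hour = 251 W * 3600 s = 903600 J/h
Volume treated per hour = 12.2 m^3/h * 1000 = 12200 L/h
dose = 903600 / 12200 = 74.0656 J/L

74.0656 J/L


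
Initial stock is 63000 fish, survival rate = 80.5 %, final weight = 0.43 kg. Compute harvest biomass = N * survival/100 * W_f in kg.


Survivors = 63000 * 80.5/100 = 50715 fish
Harvest biomass = survivors * W_f = 50715 * 0.43 = 21807.45 kg

21807.45 kg


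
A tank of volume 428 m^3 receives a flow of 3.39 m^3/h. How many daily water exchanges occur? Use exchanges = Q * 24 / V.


Daily flow volume = 3.39 m^3/h * 24 h = 81.36 m^3/day
Exchanges = daily flow / tank volume = 81.36 / 428 = 0.190093 exchanges/day

0.190093 exchanges/day


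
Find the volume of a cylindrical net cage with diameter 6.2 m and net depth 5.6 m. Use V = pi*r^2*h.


r = d/2 = 6.2/2 = 3.1 m
Base area = pi*r^2 = pi*3.1^2 = 30.190705 m^2
Volume = 30.190705 * 5.6 = 169.068 m^3

169.068 m^3


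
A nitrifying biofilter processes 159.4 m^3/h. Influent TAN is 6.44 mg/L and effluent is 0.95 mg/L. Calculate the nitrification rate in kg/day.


Concentration drop: TAN_in - TAN_out = 6.44 - 0.95 = 5.49 mg/L
Hourly TAN removed = Q * dTAN = 159.4 m^3/h * 5.49 mg/L = 875.106 g/h  (m^3/h * mg/L = g/h)
Daily TAN removed = 875.106 * 24 = 21002.544 g/day
Convert to kg/day: 21002.544 / 1000 = 21.002544 kg/day

21.002544 kg/day


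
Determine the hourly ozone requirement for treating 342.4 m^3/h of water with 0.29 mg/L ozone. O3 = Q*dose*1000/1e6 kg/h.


O3 demand (mg/h) = Q * dose * 1000 = 342.4 * 0.29 * 1000 = 99296 mg/h
Convert mg to kg: 99296 / 1e6 = 0.099296 kg/h

0.099296 kg/h


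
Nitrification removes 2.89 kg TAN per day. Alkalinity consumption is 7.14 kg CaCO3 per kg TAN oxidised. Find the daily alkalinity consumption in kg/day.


Alkalinity factor: 7.14 kg CaCO3 consumed per kg TAN nitrified
alk = 2.89 kg TAN * 7.14 = 20.6346 kg CaCO3/day

20.6346 kg CaCO3/day


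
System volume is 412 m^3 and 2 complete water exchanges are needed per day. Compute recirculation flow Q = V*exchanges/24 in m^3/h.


Daily recirculation volume = 412 m^3 * 2 = 824 m^3/day
Flow rate Q = daily volume / 24 h = 824 / 24 = 34.3333 m^3/h

34.3333 m^3/h


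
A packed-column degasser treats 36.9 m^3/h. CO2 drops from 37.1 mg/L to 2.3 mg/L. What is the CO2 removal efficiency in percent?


CO2_out / CO2_in = 2.3 / 37.1 = 0.061994609
Fraction remaining = 0.061994609
efficiency = (1 - 0.061994609) * 100 = 93.8005 %

93.8005 %


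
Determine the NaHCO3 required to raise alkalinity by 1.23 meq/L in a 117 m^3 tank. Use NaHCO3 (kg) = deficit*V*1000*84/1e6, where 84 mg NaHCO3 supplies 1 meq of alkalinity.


Tank volume in L = 117 m^3 * 1000 = 117000 L
Total meq required = 1.23 meq/L * 117000 L = 143910 meq
NaHCO3 mass = 143910 meq * 84 mg/meq / 1e6 = 12.0884 kg

12.0884 kg


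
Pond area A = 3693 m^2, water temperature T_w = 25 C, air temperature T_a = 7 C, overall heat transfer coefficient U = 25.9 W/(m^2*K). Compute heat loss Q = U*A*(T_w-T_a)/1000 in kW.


Temperature difference dT = 25 - 7 = 18 K
Heat loss (W) = U * A * dT = 25.9 * 3693 * 18 = 1721676.6 W
Convert to kW: 1721676.6 / 1000 = 1721.6766 kW

1721.6766 kW


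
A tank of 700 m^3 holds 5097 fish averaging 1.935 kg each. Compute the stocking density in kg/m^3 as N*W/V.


Total biomass = 5097 fish * 1.935 kg = 9862.695 kg
Density = total biomass / volume = 9862.695 / 700 = 14.0896 kg/m^3

14.0896 kg/m^3


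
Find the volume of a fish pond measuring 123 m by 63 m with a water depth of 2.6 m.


Base area = L * W = 123 * 63 = 7749 m^2
Volume = area * depth = 7749 * 2.6 = 20147.4 m^3

20147.4 m^3


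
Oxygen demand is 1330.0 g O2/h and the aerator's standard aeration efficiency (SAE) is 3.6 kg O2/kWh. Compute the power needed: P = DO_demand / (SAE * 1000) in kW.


SAE in g O2/kWh = 3.6 * 1000 = 3600 g/kWh
P = DO_demand / SAE_g = 1330.0 / 3600 = 0.369444 kW

0.369444 kW


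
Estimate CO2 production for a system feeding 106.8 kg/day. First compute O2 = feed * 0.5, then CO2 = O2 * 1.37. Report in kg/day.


O2 = 106.8 * 0.5 = 53.4
CO2 = 53.4 * 1.37 = 73.158

73.158 kg/day


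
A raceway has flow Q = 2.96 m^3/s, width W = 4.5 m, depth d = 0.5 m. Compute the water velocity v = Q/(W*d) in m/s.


Cross-sectional area = W * d = 4.5 * 0.5 = 2.25 m^2
Velocity = Q / A = 2.96 / 2.25 = 1.31556 m/s

1.31556 m/s


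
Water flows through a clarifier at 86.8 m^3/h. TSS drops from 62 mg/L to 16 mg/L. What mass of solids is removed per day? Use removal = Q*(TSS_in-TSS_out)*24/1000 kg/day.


Concentration drop: TSS_in - TSS_out = 62 - 16 = 46 mg/L
Hourly solids removed = Q * dTSS = 86.8 m^3/h * 46 mg/L = 3992.8 g/h  (m^3/h * mg/L = g/h)
Daily solids removed = 3992.8 * 24 = 95827.2 g/day
Convert g to kg: 95827.2 / 1000 = 95.8272 kg/day

95.8272 kg/day


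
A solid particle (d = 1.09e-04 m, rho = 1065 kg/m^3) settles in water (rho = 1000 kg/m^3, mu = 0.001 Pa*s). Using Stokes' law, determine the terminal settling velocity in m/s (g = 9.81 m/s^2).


Density difference: rho_p - rho_f = 1065 - 1000 = 65 kg/m^3
d^2 = (1.09e-04)^2 = 1.1881e-08 m^2
Numerator = (rho_p - rho_f) * g * d^2 = 65 * 9.81 * 1.1881e-08 = 7.5759197e-06
Denominator = 18 * mu = 18 * 0.001 = 0.018
v_s = 7.5759197e-06 / 0.018 = 4.20884e-04 m/s
Check: Re = rho_f * v_s * d / mu = 1000 * 4.20884e-04 * 1.09e-04 / 0.001 = 0.0459 < 1, so Stokes' law applies.

4.20884e-04 m/s


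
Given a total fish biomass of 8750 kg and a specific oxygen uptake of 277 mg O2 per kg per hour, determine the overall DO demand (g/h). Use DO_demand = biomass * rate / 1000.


Total O2 consumption (mg/h) = 8750 kg * 277 mg/(kg*h) = 2423750 mg/h
Convert to g/h: 2423750 / 1000 = 2423.75 g/h

2423.75 g/h


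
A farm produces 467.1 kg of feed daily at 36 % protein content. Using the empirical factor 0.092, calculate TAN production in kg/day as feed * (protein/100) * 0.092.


Protein in feed = 467.1 * 36/100 = 168.156 kg/day
TAN = protein * 0.092 = 168.156 * 0.092 = 15.470352 kg/day

15.470352 kg/day


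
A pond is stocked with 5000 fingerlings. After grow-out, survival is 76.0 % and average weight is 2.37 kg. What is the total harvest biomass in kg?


Survivors = 5000 * 76.0/100 = 3800 fish
Harvest biomass = survivors * W_f = 3800 * 2.37 = 9006 kg

9006 kg


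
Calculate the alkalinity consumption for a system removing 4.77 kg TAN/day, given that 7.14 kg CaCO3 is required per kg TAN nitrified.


Alkalinity factor: 7.14 kg CaCO3 consumed per kg TAN nitrified
alk = 4.77 kg TAN * 7.14 = 34.0578 kg CaCO3/day

34.0578 kg CaCO3/day


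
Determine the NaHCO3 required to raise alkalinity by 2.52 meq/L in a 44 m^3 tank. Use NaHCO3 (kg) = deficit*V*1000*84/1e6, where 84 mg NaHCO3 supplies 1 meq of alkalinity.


Tank volume in L = 44 m^3 * 1000 = 44000 L
Total meq required = 2.52 meq/L * 44000 L = 110880 meq
NaHCO3 mass = 110880 meq * 84 mg/meq / 1e6 = 9.31392 kg

9.31392 kg


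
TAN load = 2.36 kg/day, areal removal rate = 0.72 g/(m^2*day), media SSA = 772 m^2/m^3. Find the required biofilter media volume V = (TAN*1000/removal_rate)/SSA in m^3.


A = 2.36*1000 / 0.72 = 3277.7778 m^2
V = 3277.7778 / 772 = 4.24583

4.24583 m^3


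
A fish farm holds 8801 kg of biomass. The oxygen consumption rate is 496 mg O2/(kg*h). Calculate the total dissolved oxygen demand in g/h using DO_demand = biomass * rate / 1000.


Total O2 consumption (mg/h) = 8801 kg * 496 mg/(kg*h) = 4365296 mg/h
Convert to g/h: 4365296 / 1000 = 4365.296 g/h

4365.296 g/h


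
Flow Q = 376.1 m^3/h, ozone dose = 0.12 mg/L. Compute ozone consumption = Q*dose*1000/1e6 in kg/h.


O3 demand (mg/h) = Q * dose * 1000 = 376.1 * 0.12 * 1000 = 45132 mg/h
Convert mg to kg: 45132 / 1e6 = 0.045132 kg/h

0.045132 kg/h


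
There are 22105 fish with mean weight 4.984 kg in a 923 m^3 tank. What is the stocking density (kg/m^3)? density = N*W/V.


Total biomass = 22105 fish * 4.984 kg = 110171.32 kg
Density = total biomass / volume = 110171.32 / 923 = 119.362 kg/m^3

119.362 kg/m^3


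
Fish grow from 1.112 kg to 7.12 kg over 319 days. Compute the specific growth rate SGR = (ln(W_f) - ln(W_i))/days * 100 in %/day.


ln(W_f) = ln(7.12) = 1.9629077
ln(W_i) = ln(1.112) = 0.1061602
ln(W_f) - ln(W_i) = 1.9629077 - 0.1061602 = 1.8567475
SGR = 1.8567475 / 319 * 100 = 0.582053 %/day

0.582053 %/day


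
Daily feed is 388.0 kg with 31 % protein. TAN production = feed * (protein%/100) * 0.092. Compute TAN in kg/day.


Protein in feed = 388.0 * 31/100 = 120.28 kg/day
TAN = protein * 0.092 = 120.28 * 0.092 = 11.06576 kg/day

11.06576 kg/day


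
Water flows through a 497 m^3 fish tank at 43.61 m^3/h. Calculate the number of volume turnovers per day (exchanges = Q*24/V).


Daily flow volume = 43.61 m^3/h * 24 h = 1046.64 m^3/day
Exchanges = daily flow / tank volume = 1046.64 / 497 = 2.10592 exchanges/day

2.10592 exchanges/day


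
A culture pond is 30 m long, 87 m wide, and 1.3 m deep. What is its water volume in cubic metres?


Base area = L * W = 30 * 87 = 2610 m^2
Volume = area * depth = 2610 * 1.3 = 3393 m^3

3393 m^3


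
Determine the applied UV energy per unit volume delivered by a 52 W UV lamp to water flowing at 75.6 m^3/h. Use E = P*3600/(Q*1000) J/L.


Energy delivered per hour = 52 W * 3600 s = 187200 J/h
Volume treated per hour = 75.6 m^3/h * 1000 = 75600 L/h
dose = 187200 / 75600 = 2.47619 J/L

2.47619 J/L


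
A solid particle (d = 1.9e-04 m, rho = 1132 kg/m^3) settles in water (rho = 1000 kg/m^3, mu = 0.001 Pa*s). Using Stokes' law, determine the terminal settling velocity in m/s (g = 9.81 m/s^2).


Density difference: rho_p - rho_f = 1132 - 1000 = 132 kg/m^3
d^2 = (1.9e-04)^2 = 3.61e-08 m^2
Numerator = (rho_p - rho_f) * g * d^2 = 132 * 9.81 * 3.61e-08 = 4.6746612e-05
Denominator = 18 * mu = 18 * 0.001 = 0.018
v_s = 4.6746612e-05 / 0.018 = 0.00259703 m/s
Check: Re = rho_f * v_s * d / mu = 1000 * 0.00259703 * 1.9e-04 / 0.001 = 0.493 < 1, so Stokes' law applies.

0.00259703 m/s


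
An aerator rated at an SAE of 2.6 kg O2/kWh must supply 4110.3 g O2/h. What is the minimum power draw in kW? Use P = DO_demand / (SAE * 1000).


SAE in g O2/kWh = 2.6 * 1000 = 2600 g/kWh
P = DO_demand / SAE_g = 4110.3 / 2600 = 1.58088 kW

1.58088 kW


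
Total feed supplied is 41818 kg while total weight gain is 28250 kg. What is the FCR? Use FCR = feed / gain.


FCR = feed consumed / weight gained
FCR = 41818 kg / 28250 kg = 1.48028

1.48028


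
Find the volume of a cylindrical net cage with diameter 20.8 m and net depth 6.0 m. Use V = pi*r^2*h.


r = d/2 = 20.8/2 = 10.4 m
Base area = pi*r^2 = pi*10.4^2 = 339.79466 m^2
Volume = 339.79466 * 6.0 = 2038.77 m^3

2038.77 m^3


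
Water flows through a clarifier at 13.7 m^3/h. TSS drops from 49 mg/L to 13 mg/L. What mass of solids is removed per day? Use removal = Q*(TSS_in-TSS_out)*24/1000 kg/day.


Concentration drop: TSS_in - TSS_out = 49 - 13 = 36 mg/L
Hourly solids removed = Q * dTSS = 13.7 m^3/h * 36 mg/L = 493.2 g/h  (m^3/h * mg/L = g/h)
Daily solids removed = 493.2 * 24 = 11836.8 g/day
Convert g to kg: 11836.8 / 1000 = 11.8368 kg/day

11.8368 kg/day


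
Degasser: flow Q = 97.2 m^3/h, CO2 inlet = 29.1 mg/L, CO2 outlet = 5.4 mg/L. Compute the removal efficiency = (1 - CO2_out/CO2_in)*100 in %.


CO2_out / CO2_in = 5.4 / 29.1 = 0.18556701
Fraction remaining = 0.18556701
efficiency = (1 - 0.18556701) * 100 = 81.4433 %

81.4433 %


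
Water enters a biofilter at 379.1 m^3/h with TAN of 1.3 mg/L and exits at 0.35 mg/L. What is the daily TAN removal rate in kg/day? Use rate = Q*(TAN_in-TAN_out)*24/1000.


Concentration drop: TAN_in - TAN_out = 1.3 - 0.35 = 0.95 mg/L
Hourly TAN removed = Q * dTAN = 379.1 m^3/h * 0.95 mg/L = 360.145 g/h  (m^3/h * mg/L = g/h)
Daily TAN removed = 360.145 * 24 = 8643.48 g/day
Convert to kg/day: 8643.48 / 1000 = 8.64348 kg/day

8.64348 kg/day


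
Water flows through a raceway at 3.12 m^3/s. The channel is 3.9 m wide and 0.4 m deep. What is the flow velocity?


Cross-sectional area = W * d = 3.9 * 0.4 = 1.56 m^2
Velocity = Q / A = 3.12 / 1.56 = 2 m/s

2 m/s


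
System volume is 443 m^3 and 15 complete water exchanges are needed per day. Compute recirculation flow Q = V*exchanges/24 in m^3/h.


Daily recirculation volume = 443 m^3 * 15 = 6645 m^3/day
Flow rate Q = daily volume / 24 h = 6645 / 24 = 276.875 m^3/h

276.875 m^3/h


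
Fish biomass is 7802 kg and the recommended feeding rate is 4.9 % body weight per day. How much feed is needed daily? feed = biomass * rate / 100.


Feeding rate fraction = 4.9% / 100 = 0.049
Daily feed = 7802 kg * 0.049 = 382.298 kg/day

382.298 kg/day


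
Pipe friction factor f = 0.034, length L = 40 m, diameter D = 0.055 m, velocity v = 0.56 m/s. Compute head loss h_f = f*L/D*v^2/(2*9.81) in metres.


v^2 = 0.56^2 = 0.3136 m^2/s^2
L/D = 40/0.055 = 727.27273
h_f = f*(L/D)*v^2/(2g) = 0.034 * 727.27273 * 0.3136 / 19.62 = 0.395233 m

0.395233 m


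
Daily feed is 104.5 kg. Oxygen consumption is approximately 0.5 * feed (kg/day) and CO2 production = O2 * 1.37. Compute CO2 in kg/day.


O2 = 104.5 * 0.5 = 52.25
CO2 = 52.25 * 1.37 = 71.5825

71.5825 kg/day


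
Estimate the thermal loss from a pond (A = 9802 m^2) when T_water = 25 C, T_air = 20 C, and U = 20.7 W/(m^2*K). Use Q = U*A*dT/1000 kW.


Temperature difference dT = 25 - 20 = 5 K
Heat loss (W) = U * A * dT = 20.7 * 9802 * 5 = 1014507 W
Convert to kW: 1014507 / 1000 = 1014.507 kW

1014.507 kW


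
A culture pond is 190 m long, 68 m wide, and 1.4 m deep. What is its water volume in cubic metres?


Base area = L * W = 190 * 68 = 12920 m^2
Volume = area * depth = 12920 * 1.4 = 18088 m^3

18088 m^3


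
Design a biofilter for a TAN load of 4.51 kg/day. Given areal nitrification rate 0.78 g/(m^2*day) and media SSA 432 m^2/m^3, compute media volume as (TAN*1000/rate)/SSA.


A = 4.51*1000 / 0.78 = 5782.0513 m^2
V = 5782.0513 / 432 = 13.3844

13.3844 m^3


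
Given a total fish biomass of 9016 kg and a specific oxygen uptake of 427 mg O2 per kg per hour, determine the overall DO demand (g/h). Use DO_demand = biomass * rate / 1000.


Total O2 consumption (mg/h) = 9016 kg * 427 mg/(kg*h) = 3849832 mg/h
Convert to g/h: 3849832 / 1000 = 3849.832 g/h

3849.832 g/h


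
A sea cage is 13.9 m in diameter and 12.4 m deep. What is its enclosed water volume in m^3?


r = d/2 = 13.9/2 = 6.95 m
Base area = pi*r^2 = pi*6.95^2 = 151.74678 m^2
Volume = 151.74678 * 12.4 = 1881.66 m^3

1881.66 m^3


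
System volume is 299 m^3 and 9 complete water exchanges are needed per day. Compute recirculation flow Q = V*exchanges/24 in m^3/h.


Daily recirculation volume = 299 m^3 * 9 = 2691 m^3/day
Flow rate Q = daily volume / 24 h = 2691 / 24 = 112.125 m^3/h

112.125 m^3/h


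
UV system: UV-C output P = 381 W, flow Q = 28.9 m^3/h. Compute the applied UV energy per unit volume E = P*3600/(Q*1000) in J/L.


Energy delivered per hour = 381 W * 3600 s = 1371600 J/h
Volume treated per hour = 28.9 m^3/h * 1000 = 28900 L/h
dose = 1371600 / 28900 = 47.4602 J/L

47.4602 J/L


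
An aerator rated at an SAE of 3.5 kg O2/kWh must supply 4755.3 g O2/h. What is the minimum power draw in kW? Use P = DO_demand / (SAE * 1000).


SAE in g O2/kWh = 3.5 * 1000 = 3500 g/kWh
P = DO_demand / SAE_g = 4755.3 / 3500 = 1.35866 kW

1.35866 kW


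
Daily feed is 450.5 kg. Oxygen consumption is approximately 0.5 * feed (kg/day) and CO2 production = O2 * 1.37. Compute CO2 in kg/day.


O2 = 450.5 * 0.5 = 225.25
CO2 = 225.25 * 1.37 = 308.5925

308.5925 kg/day


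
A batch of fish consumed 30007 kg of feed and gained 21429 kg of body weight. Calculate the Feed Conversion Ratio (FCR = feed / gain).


FCR = feed consumed / weight gained
FCR = 30007 kg / 21429 kg = 1.4003

1.4003


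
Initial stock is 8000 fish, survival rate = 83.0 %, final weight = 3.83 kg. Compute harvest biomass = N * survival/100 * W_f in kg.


Survivors = 8000 * 83.0/100 = 6640 fish
Harvest biomass = survivors * W_f = 6640 * 3.83 = 25431.2 kg

25431.2 kg


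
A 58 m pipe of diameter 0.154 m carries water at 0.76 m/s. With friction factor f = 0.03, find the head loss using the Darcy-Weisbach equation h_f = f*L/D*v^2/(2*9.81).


v^2 = 0.76^2 = 0.5776 m^2/s^2
L/D = 58/0.154 = 376.62338
h_f = f*(L/D)*v^2/(2g) = 0.03 * 376.62338 * 0.5776 / 19.62 = 0.332626 m

0.332626 m


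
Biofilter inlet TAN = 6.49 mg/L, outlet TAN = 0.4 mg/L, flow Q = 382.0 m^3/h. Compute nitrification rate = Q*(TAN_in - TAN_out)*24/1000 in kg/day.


Concentration drop: TAN_in - TAN_out = 6.49 - 0.4 = 6.09 mg/L
Hourly TAN removed = Q * dTAN = 382.0 m^3/h * 6.09 mg/L = 2326.38 g/h  (m^3/h * mg/L = g/h)
Daily TAN removed = 2326.38 * 24 = 55833.12 g/day
Convert to kg/day: 55833.12 / 1000 = 55.83312 kg/day

55.83312 kg/day


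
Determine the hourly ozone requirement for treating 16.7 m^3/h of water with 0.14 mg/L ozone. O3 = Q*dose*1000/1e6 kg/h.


O3 demand (mg/h) = Q * dose * 1000 = 16.7 * 0.14 * 1000 = 2338 mg/h
Convert mg to kg: 2338 / 1e6 = 0.002338 kg/h

0.002338 kg/h


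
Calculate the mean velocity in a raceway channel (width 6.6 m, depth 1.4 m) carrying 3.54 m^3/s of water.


Cross-sectional area = W * d = 6.6 * 1.4 = 9.24 m^2
Velocity = Q / A = 3.54 / 9.24 = 0.383117 m/s

0.383117 m/s


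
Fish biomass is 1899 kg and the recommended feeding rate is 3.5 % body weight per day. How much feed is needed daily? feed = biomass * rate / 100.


Feeding rate fraction = 3.5% / 100 = 0.035
Daily feed = 1899 kg * 0.035 = 66.465 kg/day

66.465 kg/day


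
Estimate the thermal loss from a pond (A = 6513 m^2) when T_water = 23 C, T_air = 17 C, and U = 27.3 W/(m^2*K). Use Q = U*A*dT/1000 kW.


Temperature difference dT = 23 - 17 = 6 K
Heat loss (W) = U * A * dT = 27.3 * 6513 * 6 = 1066829.4 W
Convert to kW: 1066829.4 / 1000 = 1066.8294 kW

1066.8294 kW


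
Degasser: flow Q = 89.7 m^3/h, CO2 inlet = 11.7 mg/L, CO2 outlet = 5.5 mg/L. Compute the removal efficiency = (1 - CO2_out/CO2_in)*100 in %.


CO2_out / CO2_in = 5.5 / 11.7 = 0.47008547
Fraction remaining = 0.47008547
efficiency = (1 - 0.47008547) * 100 = 52.9915 %

52.9915 %


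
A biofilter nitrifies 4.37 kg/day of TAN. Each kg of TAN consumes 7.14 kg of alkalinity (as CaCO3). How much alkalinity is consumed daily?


Alkalinity factor: 7.14 kg CaCO3 consumed per kg TAN nitrified
alk = 4.37 kg TAN * 7.14 = 31.2018 kg CaCO3/day

31.2018 kg CaCO3/day


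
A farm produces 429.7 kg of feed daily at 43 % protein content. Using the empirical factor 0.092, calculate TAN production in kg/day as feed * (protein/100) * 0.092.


Protein in feed = 429.7 * 43/100 = 184.771 kg/day
TAN = protein * 0.092 = 184.771 * 0.092 = 16.998932 kg/day

16.998932 kg/day


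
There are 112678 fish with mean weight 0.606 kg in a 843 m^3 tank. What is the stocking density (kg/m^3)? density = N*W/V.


Total biomass = 112678 fish * 0.606 kg = 68282.868 kg
Density = total biomass / volume = 68282.868 / 843 = 80.9998 kg/m^3

80.9998 kg/m^3


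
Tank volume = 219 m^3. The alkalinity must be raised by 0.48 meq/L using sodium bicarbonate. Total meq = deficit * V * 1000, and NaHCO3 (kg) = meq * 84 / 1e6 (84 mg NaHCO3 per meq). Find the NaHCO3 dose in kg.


Tank volume in L = 219 m^3 * 1000 = 219000 L
Total meq required = 0.48 meq/L * 219000 L = 105120 meq
NaHCO3 mass = 105120 meq * 84 mg/meq / 1e6 = 8.83008 kg

8.83008 kg


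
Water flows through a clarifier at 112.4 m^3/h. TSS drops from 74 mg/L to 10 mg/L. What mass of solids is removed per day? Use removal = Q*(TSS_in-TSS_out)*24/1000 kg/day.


Concentration drop: TSS_in - TSS_out = 74 - 10 = 64 mg/L
Hourly solids removed = Q * dTSS = 112.4 m^3/h * 64 mg/L = 7193.6 g/h  (m^3/h * mg/L = g/h)
Daily solids removed = 7193.6 * 24 = 172646.4 g/day
Convert g to kg: 172646.4 / 1000 = 172.6464 kg/day

172.6464 kg/day


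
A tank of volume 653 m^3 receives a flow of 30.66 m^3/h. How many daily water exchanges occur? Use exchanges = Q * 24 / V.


Daily flow volume = 30.66 m^3/h * 24 h = 735.84 m^3/day
Exchanges = daily flow / tank volume = 735.84 / 653 = 1.12686 exchanges/day

1.12686 exchanges/day


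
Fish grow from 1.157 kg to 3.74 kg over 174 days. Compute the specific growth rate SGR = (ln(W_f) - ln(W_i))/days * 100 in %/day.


ln(W_f) = ln(3.74) = 1.3190856
ln(W_i) = ln(1.157) = 0.14583045
ln(W_f) - ln(W_i) = 1.3190856 - 0.14583045 = 1.1732551
SGR = 1.1732551 / 174 * 100 = 0.674285 %/day

0.674285 %/day


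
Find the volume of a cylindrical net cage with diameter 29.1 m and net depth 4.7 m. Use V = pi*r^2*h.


r = d/2 = 29.1/2 = 14.55 m
Base area = pi*r^2 = pi*14.55^2 = 665.08302 m^2
Volume = 665.08302 * 4.7 = 3125.89 m^3

3125.89 m^3


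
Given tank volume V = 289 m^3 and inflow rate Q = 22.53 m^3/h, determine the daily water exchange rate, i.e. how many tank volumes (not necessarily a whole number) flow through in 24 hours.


Daily flow volume = 22.53 m^3/h * 24 h = 540.72 m^3/day
Exchanges = daily flow / tank volume = 540.72 / 289 = 1.871 exchanges/day

1.871 exchanges/day


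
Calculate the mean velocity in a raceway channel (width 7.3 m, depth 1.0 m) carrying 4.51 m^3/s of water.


Cross-sectional area = W * d = 7.3 * 1.0 = 7.3 m^2
Velocity = Q / A = 4.51 / 7.3 = 0.617808 m/s

0.617808 m/s


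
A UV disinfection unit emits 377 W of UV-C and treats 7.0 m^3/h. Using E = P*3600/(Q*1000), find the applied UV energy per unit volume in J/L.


Energy delivered per hour = 377 W * 3600 s = 1357200 J/h
Volume treated per hour = 7.0 m^3/h * 1000 = 7000 L/h
dose = 1357200 / 7000 = 193.886 J/L

193.886 J/L


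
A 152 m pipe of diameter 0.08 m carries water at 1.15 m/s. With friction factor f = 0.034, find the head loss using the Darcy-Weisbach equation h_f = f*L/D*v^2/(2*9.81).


v^2 = 1.15^2 = 1.3225 m^2/s^2
L/D = 152/0.08 = 1900
h_f = f*(L/D)*v^2/(2g) = 0.034 * 1900 * 1.3225 / 19.62 = 4.35441 m

4.35441 m


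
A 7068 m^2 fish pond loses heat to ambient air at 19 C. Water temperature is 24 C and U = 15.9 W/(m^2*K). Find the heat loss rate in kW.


Temperature difference dT = 24 - 19 = 5 K
Heat loss (W) = U * A * dT = 15.9 * 7068 * 5 = 561906 W
Convert to kW: 561906 / 1000 = 561.906 kW

561.906 kW


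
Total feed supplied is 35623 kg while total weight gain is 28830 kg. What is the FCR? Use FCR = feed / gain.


FCR = feed consumed / weight gained
FCR = 35623 kg / 28830 kg = 1.23562

1.23562


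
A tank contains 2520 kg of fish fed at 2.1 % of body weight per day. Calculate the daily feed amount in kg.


Feeding rate fraction = 2.1% / 100 = 0.021
Daily feed = 2520 kg * 0.021 = 52.92 kg/day

52.92 kg/day


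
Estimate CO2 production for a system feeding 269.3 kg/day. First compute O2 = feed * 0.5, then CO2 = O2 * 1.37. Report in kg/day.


O2 = 269.3 * 0.5 = 134.65
CO2 = 134.65 * 1.37 = 184.4705

184.4705 kg/day


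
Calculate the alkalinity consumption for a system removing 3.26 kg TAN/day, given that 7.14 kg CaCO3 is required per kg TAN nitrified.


Alkalinity factor: 7.14 kg CaCO3 consumed per kg TAN nitrified
alk = 3.26 kg TAN * 7.14 = 23.2764 kg CaCO3/day

23.2764 kg CaCO3/day


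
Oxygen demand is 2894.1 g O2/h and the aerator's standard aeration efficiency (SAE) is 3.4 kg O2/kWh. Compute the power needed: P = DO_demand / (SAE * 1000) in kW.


SAE in g O2/kWh = 3.4 * 1000 = 3400 g/kWh
P = DO_demand / SAE_g = 2894.1 / 3400 = 0.851206 kW

0.851206 kW


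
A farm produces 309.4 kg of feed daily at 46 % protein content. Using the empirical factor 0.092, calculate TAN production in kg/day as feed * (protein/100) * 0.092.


Protein in feed = 309.4 * 46/100 = 142.324 kg/day
TAN = protein * 0.092 = 142.324 * 0.092 = 13.093808 kg/day

13.093808 kg/day


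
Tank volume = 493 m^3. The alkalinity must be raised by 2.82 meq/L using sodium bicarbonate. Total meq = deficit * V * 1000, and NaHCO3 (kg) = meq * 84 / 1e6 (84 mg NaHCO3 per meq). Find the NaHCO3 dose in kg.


Tank volume in L = 493 m^3 * 1000 = 493000 L
Total meq required = 2.82 meq/L * 493000 L = 1390260 meq
NaHCO3 mass = 1390260 meq * 84 mg/meq / 1e6 = 116.782 kg

116.782 kg
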